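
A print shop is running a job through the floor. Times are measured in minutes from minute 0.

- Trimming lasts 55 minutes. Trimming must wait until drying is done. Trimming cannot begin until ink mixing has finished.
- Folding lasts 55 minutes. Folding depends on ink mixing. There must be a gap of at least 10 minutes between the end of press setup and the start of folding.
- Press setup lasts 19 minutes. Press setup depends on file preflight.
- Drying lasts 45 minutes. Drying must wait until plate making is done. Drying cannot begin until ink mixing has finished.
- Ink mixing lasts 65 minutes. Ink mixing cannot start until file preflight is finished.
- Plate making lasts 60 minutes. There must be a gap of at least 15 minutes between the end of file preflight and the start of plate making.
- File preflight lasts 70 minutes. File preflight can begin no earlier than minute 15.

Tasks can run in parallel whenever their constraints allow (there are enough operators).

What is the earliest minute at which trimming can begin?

File preflight waits on its own release at minute 15, so it starts at minute 15 and finishes at 15 + 70 = minute 85.
Ink mixing waits on file preflight (finishes minute 85), so it starts at minute 85 and finishes at 85 + 65 = minute 150.
After file preflight (finishes minute 85, plus 15-minute gap → minute 100), plate making can start at minute 100 and finishes at minute 160.
Drying needs all of plate making (finishes minute 160); ink mixing (finishes minute 150). That puts its earliest start at minute 160; it finishes at 160 + 45 = minute 205.
Trimming waits on drying (finishes minute 205); ink mixing (finishes minute 150). The latest of these is minute 205, which is the earliest trimming can start.

205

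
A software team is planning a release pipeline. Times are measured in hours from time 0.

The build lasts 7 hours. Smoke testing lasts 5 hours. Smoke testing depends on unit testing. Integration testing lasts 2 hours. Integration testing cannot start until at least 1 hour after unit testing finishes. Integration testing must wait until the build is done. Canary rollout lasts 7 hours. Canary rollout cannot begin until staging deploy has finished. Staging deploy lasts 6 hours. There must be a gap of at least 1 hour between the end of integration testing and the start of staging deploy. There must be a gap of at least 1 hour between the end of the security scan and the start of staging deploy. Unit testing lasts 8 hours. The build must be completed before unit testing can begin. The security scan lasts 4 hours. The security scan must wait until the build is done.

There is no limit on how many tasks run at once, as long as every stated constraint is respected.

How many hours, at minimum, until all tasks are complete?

32

The build can start immediately at hour 0; it finishes at hour 7.
After the build (finishes hour 7), the security scan can start at hour 7 and finishes at hour 11.
Unit testing cannot begin until the build (finishes hour 7). It runs from hour 7 to 7 + 8 = hour 15.
Smoke testing waits on unit testing (finishes hour 15), so it starts at hour 15 and finishes at 15 + 5 = hour 20.
Integration testing cannot start until unit testing (finishes hour 15, plus 1-hour gap → hour 16); the build (finishes hour 7). The controlling bound is hour 16, so integration testing finishes at 16 + 2 = hour 18.
Staging deploy cannot start until integration testing (finishes hour 18, plus 1-hour gap → hour 19); the security scan (finishes hour 11, plus 1-hour gap → hour 12). The controlling bound is hour 19, so staging deploy finishes at 19 + 6 = hour 25.
After staging deploy (finishes hour 25), canary rollout can start at hour 25 and finishes at hour 32.
All tasks are finished once the last one completes. Finish times: The build at 7, Unit testing at 15, Integration testing at 18, The security scan at 11, Staging deploy at 25, Smoke testing at 20, Canary rollout at 32. The latest is hour 32.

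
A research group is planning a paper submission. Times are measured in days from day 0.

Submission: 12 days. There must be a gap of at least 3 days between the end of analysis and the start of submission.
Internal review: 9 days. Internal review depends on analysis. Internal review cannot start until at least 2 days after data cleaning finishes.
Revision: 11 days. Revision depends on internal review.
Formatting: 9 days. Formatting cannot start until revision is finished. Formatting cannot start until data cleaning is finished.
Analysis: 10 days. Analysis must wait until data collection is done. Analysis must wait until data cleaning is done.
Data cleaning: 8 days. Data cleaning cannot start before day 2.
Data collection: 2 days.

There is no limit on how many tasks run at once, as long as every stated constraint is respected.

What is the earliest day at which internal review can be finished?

Data cleaning cannot begin until its own release at day 2. It runs from day 2 to 2 + 8 = day 10.
Data collection has no prerequisites, so it starts at day 0 and finishes at day 2.
Analysis has to wait for data collection (finishes day 2); data cleaning (finishes day 10). The latest of these is day 10, so analysis runs day 10 to 10 + 10 = day 20.
Internal review needs all of analysis (finishes day 20); data cleaning (finishes day 10, plus 2-day gap → day 12). That puts its earliest start at day 20; it finishes at 20 + 9 = day 29.

29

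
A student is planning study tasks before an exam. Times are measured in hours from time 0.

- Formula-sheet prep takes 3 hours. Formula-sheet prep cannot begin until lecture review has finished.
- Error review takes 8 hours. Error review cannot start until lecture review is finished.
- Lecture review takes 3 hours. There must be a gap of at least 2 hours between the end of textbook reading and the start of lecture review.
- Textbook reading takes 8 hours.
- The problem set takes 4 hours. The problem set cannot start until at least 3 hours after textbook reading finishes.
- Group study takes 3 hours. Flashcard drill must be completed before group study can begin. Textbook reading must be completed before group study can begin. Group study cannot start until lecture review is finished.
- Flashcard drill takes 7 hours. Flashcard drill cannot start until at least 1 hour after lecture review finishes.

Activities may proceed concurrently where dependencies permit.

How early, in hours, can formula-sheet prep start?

13

Nothing blocks textbook reading, so it runs from hour 0 to hour 8.
Lecture review cannot begin until textbook reading (finishes hour 8, plus 2-hour gap → hour 10). It runs from hour 10 to 10 + 3 = hour 13.
Formula-sheet prep waits on lecture review (finishes hour 13), so the earliest it can start is hour 13.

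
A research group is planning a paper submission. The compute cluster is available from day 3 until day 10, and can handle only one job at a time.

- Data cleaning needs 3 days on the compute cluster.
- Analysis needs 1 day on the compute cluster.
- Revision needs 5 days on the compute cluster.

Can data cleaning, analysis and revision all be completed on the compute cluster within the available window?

No

The compute cluster window is 10 − 3 = 7 days.
Running back to back, the jobs need 3 + 1 + 5 = 9 days on the compute cluster.
Since 9 > 7, they cannot all fit.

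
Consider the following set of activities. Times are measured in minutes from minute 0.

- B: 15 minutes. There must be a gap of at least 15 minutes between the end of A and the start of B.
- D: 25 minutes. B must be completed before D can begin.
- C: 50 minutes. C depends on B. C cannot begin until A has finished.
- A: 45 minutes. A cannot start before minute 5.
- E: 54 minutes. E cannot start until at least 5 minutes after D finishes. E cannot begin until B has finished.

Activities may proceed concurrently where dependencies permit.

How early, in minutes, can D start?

A cannot begin until its own release at minute 5. It runs from minute 5 to 5 + 45 = minute 50.
After A (finishes minute 50, plus 15-minute gap → minute 65), B can start at minute 65 and finishes at minute 80.
D waits on B (finishes minute 80), so the earliest it can start is minute 80.

80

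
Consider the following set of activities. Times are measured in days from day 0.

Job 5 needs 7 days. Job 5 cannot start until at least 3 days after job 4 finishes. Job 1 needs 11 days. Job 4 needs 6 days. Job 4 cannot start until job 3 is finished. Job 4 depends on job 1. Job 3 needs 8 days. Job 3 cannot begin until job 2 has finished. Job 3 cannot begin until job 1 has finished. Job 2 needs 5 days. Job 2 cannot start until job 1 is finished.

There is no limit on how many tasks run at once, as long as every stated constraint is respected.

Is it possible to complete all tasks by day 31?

Nothing blocks job 1, so it runs from day 0 to day 11.
Job 2 waits on job 1 (finishes day 11), so it starts at day 11 and finishes at 11 + 5 = day 16.
For job 3: job 2 (finishes day 16); job 1 (finishes day 11). Taking the maximum gives a start of day 16, and it finishes at 16 + 8 = day 24.
Job 4 cannot start until job 3 (finishes day 24); job 1 (finishes day 11). The controlling bound is day 24, so job 4 finishes at 24 + 6 = day 30.
Job 5 waits on job 4 (finishes day 30, plus 3-day gap → day 33), so it starts at day 33 and finishes at 33 + 7 = day 40.
The earliest everything can be done is day 40, which is after the deadline of 31, so it is not possible.

No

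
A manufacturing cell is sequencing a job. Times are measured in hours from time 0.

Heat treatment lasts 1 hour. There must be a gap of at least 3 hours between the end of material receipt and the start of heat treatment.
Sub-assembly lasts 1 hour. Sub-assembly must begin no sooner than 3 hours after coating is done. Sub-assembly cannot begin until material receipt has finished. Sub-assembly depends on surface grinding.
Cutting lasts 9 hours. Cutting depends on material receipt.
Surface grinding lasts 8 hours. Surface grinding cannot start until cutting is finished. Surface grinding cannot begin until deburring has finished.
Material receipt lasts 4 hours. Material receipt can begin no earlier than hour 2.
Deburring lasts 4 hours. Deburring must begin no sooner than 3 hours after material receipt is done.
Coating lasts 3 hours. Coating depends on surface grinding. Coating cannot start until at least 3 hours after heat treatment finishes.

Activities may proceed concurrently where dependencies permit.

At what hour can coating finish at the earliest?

26

Material receipt cannot begin until its own release at hour 2. It runs from hour 2 to 2 + 4 = hour 6.
Heat treatment cannot begin until material receipt (finishes hour 6, plus 3-hour gap → hour 9). It runs from hour 9 to 9 + 1 = hour 10.
Deburring waits on material receipt (finishes hour 6, plus 3-hour gap → hour 9), so it starts at hour 9 and finishes at 9 + 4 = hour 13.
After material receipt (finishes hour 6), cutting can start at hour 6 and finishes at hour 15.
Surface grinding cannot start until cutting (finishes hour 15); deburring (finishes hour 13). The controlling bound is hour 15, so surface grinding finishes at 15 + 8 = hour 23.
For coating: surface grinding (finishes hour 23); heat treatment (finishes hour 10, plus 3-hour gap → hour 13). Taking the maximum gives a start of hour 23, and it finishes at 23 + 3 = hour 26.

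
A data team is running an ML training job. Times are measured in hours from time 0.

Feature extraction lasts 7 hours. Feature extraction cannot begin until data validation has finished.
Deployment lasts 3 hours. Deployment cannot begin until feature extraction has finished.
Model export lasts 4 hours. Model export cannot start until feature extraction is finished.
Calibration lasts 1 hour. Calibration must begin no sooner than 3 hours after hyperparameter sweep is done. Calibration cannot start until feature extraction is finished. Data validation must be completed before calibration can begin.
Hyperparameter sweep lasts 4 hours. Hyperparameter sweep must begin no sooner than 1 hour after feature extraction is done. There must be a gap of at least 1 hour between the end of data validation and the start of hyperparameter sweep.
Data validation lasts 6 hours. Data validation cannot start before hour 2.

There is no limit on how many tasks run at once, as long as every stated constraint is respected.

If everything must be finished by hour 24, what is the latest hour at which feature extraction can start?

Nothing follows calibration; the deadline of hour 24 is its only limit. It must start by 24 − 1 = hour 23.
Hyperparameter sweep has to be done before calibration (must start by hour 23, minus 3-hour gap → hour 20). That means finishing by hour 20, i.e. starting by 20 − 4 = hour 16.
Model export must finish by hour 24; it takes 4 hours, so it must start by 24 − 4 = hour 20.
To finish by hour 24, deployment (duration 3) must start no later than hour 21.
Feature extraction must finish in time for hyperparameter sweep (must start by hour 16, minus 1-hour gap → hour 15); calibration (must start by hour 23); model export (must start by hour 20); deployment (must start by hour 21). The tightest is hour 15, so feature extraction must start by 15 − 7 = hour 8.

8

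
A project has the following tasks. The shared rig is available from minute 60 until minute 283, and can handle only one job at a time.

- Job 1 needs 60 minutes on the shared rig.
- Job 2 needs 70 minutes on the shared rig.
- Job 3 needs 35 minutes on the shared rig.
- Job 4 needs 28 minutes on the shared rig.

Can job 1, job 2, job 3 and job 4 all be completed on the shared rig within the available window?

The shared rig window is 283 − 60 = 223 minutes.
Running back to back, the jobs need 60 + 70 + 35 + 28 = 193 minutes on the shared rig.
Since 193 ≤ 223, they fit within the window.

Yes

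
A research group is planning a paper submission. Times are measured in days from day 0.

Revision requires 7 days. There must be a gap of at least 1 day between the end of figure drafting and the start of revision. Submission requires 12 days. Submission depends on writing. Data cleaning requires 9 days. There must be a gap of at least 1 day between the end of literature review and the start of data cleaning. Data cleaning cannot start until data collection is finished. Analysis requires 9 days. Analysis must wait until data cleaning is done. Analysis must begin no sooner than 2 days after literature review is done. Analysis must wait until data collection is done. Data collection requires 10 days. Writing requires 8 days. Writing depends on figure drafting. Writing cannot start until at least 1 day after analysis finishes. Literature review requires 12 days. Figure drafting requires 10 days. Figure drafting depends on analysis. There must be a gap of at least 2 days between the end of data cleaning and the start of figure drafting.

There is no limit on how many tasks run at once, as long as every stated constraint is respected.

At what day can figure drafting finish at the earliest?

41

Data collection has no prerequisites, so it starts at day 0 and finishes at day 10.
Nothing blocks literature review, so it runs from day 0 to day 12.
Data cleaning needs all of literature review (finishes day 12, plus 1-day gap → day 13); data collection (finishes day 10). That puts its earliest start at day 13; it finishes at 13 + 9 = day 22.
Analysis needs all of data cleaning (finishes day 22); literature review (finishes day 12, plus 2-day gap → day 14); data collection (finishes day 10). That puts its earliest start at day 22; it finishes at 22 + 9 = day 31.
For figure drafting: analysis (finishes day 31); data cleaning (finishes day 22, plus 2-day gap → day 24). Taking the maximum gives a start of day 31, and it finishes at 31 + 10 = day 41.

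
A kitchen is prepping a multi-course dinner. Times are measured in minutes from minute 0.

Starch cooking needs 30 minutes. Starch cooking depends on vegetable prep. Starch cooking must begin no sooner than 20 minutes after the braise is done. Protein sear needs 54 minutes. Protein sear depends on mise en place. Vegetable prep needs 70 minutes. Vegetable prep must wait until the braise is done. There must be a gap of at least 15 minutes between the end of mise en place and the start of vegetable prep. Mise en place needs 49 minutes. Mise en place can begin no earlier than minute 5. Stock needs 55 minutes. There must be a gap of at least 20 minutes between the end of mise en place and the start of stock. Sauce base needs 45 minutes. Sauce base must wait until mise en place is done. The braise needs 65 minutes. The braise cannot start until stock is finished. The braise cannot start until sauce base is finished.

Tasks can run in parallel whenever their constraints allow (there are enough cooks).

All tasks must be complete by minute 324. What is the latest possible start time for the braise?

159

To finish by minute 324, starch cooking (duration 30) must start no later than minute 294.
Vegetable prep has to be done before starch cooking (must start by minute 294). That means finishing by minute 294, i.e. starting by 294 − 70 = minute 224.
The braise has several dependents: vegetable prep (must start by minute 224); starch cooking (must start by minute 294, minus 20-minute gap → minute 274). The earliest of those limits is minute 224, so the braise must start by 224 − 65 = minute 159.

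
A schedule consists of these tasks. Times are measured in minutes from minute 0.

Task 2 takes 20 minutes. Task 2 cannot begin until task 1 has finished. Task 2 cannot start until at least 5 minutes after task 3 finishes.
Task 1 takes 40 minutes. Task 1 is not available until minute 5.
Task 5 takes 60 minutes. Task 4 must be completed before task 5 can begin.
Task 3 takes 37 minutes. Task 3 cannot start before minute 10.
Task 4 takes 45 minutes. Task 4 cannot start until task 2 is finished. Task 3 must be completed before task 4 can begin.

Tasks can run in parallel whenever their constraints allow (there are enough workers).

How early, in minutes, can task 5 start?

Task 3 waits on its own release at minute 10, so it starts at minute 10 and finishes at 10 + 37 = minute 47.
Task 1 cannot begin until its own release at minute 5. It runs from minute 5 to 5 + 40 = minute 45.
Task 2 needs all of task 1 (finishes minute 45); task 3 (finishes minute 47, plus 5-minute gap → minute 52). That puts its earliest start at minute 52; it finishes at 52 + 20 = minute 72.
Task 4 needs all of task 2 (finishes minute 72); task 3 (finishes minute 47). That puts its earliest start at minute 72; it finishes at 72 + 45 = minute 117.
Task 5 waits on task 4 (finishes minute 117), so the earliest it can start is minute 117.

117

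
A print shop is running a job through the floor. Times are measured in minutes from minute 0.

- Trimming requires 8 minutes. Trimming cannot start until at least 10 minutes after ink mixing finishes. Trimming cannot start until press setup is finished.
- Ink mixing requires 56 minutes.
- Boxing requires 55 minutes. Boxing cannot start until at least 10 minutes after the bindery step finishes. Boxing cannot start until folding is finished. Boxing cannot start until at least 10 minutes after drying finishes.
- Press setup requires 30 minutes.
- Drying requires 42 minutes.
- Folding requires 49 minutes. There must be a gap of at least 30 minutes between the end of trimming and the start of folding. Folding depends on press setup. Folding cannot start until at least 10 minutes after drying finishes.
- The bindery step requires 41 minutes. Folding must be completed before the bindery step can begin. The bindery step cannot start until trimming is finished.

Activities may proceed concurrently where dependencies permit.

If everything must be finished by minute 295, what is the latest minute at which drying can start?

88

Nothing follows boxing; the deadline of minute 295 is its only limit. It must start by 295 − 55 = minute 240.
The bindery step must finish before boxing (must start by minute 240, minus 10-minute gap → minute 230). With a 41-minute duration, the bindery step must start by 230 − 41 = minute 189.
Folding must finish in time for the bindery step (must start by minute 189); boxing (must start by minute 240). The tightest is minute 189, so folding must start by 189 − 49 = minute 140.
Drying has several dependents: folding (must start by minute 140, minus 10-minute gap → minute 130); boxing (must start by minute 240, minus 10-minute gap → minute 230). The earliest of those limits is minute 130, so drying must start by 130 − 42 = minute 88.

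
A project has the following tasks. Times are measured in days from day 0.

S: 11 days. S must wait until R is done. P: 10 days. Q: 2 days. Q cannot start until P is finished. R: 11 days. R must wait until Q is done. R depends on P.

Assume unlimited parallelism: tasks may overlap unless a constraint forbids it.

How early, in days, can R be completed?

23

Nothing blocks P, so it runs from day 0 to day 10.
Q cannot begin until P (finishes day 10). It runs from day 10 to 10 + 2 = day 12.
R cannot start until Q (finishes day 12); P (finishes day 10). The controlling bound is day 12, so R finishes at 12 + 11 = day 23.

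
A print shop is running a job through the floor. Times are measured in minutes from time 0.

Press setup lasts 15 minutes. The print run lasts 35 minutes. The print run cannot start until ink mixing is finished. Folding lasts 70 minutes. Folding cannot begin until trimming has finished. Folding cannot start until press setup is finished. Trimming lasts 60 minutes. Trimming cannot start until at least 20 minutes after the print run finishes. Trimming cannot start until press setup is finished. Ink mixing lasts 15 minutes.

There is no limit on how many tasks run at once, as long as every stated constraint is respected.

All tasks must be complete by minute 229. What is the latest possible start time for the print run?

44

Folding has no dependents, so it just needs to finish by minute 229. Starting by 229 − 70 = minute 159 achieves that.
Trimming has to be done before folding (must start by minute 159). That means finishing by minute 159, i.e. starting by 159 − 60 = minute 99.
The print run feeds into trimming (must start by minute 99, minus 20-minute gap → minute 79); so the print run must finish by minute 79 and therefore start by minute 44.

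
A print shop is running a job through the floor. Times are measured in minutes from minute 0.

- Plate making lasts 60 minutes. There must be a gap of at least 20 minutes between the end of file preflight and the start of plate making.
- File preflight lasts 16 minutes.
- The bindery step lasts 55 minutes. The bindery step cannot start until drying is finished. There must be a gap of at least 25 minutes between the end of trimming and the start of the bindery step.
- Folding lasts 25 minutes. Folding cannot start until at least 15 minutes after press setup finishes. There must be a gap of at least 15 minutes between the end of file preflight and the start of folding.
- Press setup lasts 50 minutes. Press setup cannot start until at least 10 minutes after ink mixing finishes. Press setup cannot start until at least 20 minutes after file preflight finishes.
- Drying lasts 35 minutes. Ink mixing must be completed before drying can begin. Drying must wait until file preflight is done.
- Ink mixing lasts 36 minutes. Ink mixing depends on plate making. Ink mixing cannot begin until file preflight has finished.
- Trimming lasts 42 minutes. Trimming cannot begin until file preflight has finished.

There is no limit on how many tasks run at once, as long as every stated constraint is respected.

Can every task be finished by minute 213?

No

File preflight can start immediately at minute 0; it finishes at minute 16.
Trimming cannot begin until file preflight (finishes minute 16). It runs from minute 16 to 16 + 42 = minute 58.
Plate making waits on file preflight (finishes minute 16, plus 20-minute gap → minute 36), so it starts at minute 36 and finishes at 36 + 60 = minute 96.
For ink mixing: plate making (finishes minute 96); file preflight (finishes minute 16). Taking the maximum gives a start of minute 96, and it finishes at 96 + 36 = minute 132.
Drying has to wait for ink mixing (finishes minute 132); file preflight (finishes minute 16). The latest of these is minute 132, so drying runs minute 132 to 132 + 35 = minute 167.
The bindery step cannot start until drying (finishes minute 167); trimming (finishes minute 58, plus 25-minute gap → minute 83). The controlling bound is minute 167, so the bindery step finishes at 167 + 55 = minute 222.
Press setup cannot start until ink mixing (finishes minute 132, plus 10-minute gap → minute 142); file preflight (finishes minute 16, plus 20-minute gap → minute 36). The controlling bound is minute 142, so press setup finishes at 142 + 50 = minute 192.
For folding: press setup (finishes minute 192, plus 15-minute gap → minute 207); file preflight (finishes minute 16, plus 15-minute gap → minute 31). Taking the maximum gives a start of minute 207, and it finishes at 207 + 25 = minute 232.
The earliest everything can be done is minute 232, which is after the deadline of 213, so it is not possible.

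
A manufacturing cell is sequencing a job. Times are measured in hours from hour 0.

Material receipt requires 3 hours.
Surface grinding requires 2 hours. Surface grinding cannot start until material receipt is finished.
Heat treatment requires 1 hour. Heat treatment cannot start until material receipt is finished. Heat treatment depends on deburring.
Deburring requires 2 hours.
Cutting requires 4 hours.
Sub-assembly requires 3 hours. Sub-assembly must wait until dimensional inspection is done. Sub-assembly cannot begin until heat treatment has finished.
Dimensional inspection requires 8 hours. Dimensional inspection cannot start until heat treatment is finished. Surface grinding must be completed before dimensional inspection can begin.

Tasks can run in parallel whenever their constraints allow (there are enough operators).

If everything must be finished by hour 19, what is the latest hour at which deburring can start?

Sub-assembly must finish by hour 19; it takes 3 hours, so it must start by 19 − 3 = hour 16.
Dimensional inspection has to be done before sub-assembly (must start by hour 16). That means finishing by hour 16, i.e. starting by 16 − 8 = hour 8.
Heat treatment has several dependents: dimensional inspection (must start by hour 8); sub-assembly (must start by hour 16). The earliest of those limits is hour 8, so heat treatment must start by 8 − 1 = hour 7.
Deburring must finish before heat treatment (must start by hour 7). With a 2-hour duration, deburring must start by 7 − 2 = hour 5.

5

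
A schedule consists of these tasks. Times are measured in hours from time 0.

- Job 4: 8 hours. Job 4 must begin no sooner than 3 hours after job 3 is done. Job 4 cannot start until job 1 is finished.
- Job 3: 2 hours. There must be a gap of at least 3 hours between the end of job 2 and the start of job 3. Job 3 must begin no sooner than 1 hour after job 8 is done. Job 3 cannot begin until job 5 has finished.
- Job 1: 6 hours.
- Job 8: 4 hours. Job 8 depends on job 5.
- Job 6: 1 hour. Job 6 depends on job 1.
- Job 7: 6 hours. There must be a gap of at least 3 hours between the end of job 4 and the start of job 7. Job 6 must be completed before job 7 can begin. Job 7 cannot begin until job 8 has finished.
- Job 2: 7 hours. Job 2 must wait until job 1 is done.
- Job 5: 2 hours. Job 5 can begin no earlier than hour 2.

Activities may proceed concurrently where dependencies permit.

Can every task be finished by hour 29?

No

Job 5 cannot begin until its own release at hour 2. It runs from hour 2 to 2 + 2 = hour 4.
Job 8 waits on job 5 (finishes hour 4), so it starts at hour 4 and finishes at 4 + 4 = hour 8.
Nothing blocks job 1, so it runs from hour 0 to hour 6.
Job 6 cannot begin until job 1 (finishes hour 6). It runs from hour 6 to 6 + 1 = hour 7.
Job 2 cannot begin until job 1 (finishes hour 6). It runs from hour 6 to 6 + 7 = hour 13.
Job 3 cannot start until job 2 (finishes hour 13, plus 3-hour gap → hour 16); job 8 (finishes hour 8, plus 1-hour gap → hour 9); job 5 (finishes hour 4). The controlling bound is hour 16, so job 3 finishes at 16 + 2 = hour 18.
Job 4 needs all of job 3 (finishes hour 18, plus 3-hour gap → hour 21); job 1 (finishes hour 6). That puts its earliest start at hour 21; it finishes at 21 + 8 = hour 29.
Job 7 cannot start until job 4 (finishes hour 29, plus 3-hour gap → hour 32); job 6 (finishes hour 7); job 8 (finishes hour 8). The controlling bound is hour 32, so job 7 finishes at 32 + 6 = hour 38.
The earliest everything can be done is hour 38, which is after the deadline of 29, so it is not possible.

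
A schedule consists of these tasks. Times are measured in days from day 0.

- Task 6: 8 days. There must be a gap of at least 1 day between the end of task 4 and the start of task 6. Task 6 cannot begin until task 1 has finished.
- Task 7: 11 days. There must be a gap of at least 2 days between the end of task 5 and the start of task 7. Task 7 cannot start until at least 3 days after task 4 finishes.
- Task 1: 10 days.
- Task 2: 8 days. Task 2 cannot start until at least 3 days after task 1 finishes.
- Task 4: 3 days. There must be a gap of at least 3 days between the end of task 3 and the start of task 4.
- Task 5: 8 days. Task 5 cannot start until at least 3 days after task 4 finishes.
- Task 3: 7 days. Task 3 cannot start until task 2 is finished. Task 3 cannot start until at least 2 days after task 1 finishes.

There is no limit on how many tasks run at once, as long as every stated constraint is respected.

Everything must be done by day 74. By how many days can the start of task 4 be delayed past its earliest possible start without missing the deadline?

Task 1 has no prerequisites, so it starts at day 0 and finishes at day 10.
After task 1 (finishes day 10, plus 3-day gap → day 13), task 2 can start at day 13 and finishes at day 21.
For task 3: task 2 (finishes day 21); task 1 (finishes day 10, plus 2-day gap → day 12). Taking the maximum gives a start of day 21, and it finishes at 21 + 7 = day 28.
Task 4 waits on task 3 (finishes day 28, plus 3-day gap → day 31), so it starts at day 31 and finishes at 31 + 3 = day 34.

Working backward from the deadline:
Task 7 has no dependents, so it just needs to finish by day 74. Starting by 74 − 11 = day 63 achieves that.
Task 5 must finish before task 7 (must start by day 63, minus 2-day gap → day 61). With an 8-day duration, task 5 must start by 61 − 8 = day 53.
Nothing follows task 6; the deadline of day 74 is its only limit. It must start by 74 − 8 = day 66.
For task 4: task 5 (must start by day 53, minus 3-day gap → day 50); task 6 (must start by day 66, minus 1-day gap → day 65); task 7 (must start by day 63, minus 3-day gap → day 60). The most restrictive is day 50; with a 3-day duration, task 4 must start by day 47.
So task 4 can start as early as day 31 and as late as day 47, giving 47 − 31 = 16 days of slack.

16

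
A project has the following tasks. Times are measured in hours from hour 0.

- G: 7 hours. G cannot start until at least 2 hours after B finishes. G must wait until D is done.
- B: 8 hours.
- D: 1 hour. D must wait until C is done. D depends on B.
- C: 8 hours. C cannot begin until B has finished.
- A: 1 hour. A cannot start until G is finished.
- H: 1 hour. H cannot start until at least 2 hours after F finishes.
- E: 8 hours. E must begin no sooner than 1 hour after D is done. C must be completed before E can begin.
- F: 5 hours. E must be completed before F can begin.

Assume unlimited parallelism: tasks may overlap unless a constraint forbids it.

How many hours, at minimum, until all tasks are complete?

B can start immediately at hour 0; it finishes at hour 8.
After B (finishes hour 8), C can start at hour 8 and finishes at hour 16.
For D: C (finishes hour 16); B (finishes hour 8). Taking the maximum gives a start of hour 16, and it finishes at 16 + 1 = hour 17.
G has to wait for B (finishes hour 8, plus 2-hour gap → hour 10); D (finishes hour 17). The latest of these is hour 17, so G runs hour 17 to 17 + 7 = hour 24.
A cannot begin until G (finishes hour 24). It runs from hour 24 to 24 + 1 = hour 25.
E cannot start until D (finishes hour 17, plus 1-hour gap → hour 18); C (finishes hour 16). The controlling bound is hour 18, so E finishes at 18 + 8 = hour 26.
F cannot begin until E (finishes hour 26). It runs from hour 26 to 26 + 5 = hour 31.
H cannot begin until F (finishes hour 31, plus 2-hour gap → hour 33). It runs from hour 33 to 33 + 1 = hour 34.
All tasks are finished once the last one completes. Finish times: A at 25, B at 8, C at 16, D at 17, E at 26, F at 31, G at 24, H at 34. The latest is hour 34.

34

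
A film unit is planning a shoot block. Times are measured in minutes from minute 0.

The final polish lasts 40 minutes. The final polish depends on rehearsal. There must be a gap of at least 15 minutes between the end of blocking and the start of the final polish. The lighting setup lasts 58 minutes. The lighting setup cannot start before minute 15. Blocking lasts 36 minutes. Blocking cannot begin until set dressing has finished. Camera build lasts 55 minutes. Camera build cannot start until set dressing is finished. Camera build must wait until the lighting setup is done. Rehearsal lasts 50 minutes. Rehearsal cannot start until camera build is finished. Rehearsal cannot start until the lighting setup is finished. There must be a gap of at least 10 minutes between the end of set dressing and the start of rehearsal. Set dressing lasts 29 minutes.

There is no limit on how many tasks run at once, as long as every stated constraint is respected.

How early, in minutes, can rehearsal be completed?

The lighting setup waits on its own release at minute 15, so it starts at minute 15 and finishes at 15 + 58 = minute 73.
Nothing blocks set dressing, so it runs from minute 0 to minute 29.
Camera build has to wait for set dressing (finishes minute 29); the lighting setup (finishes minute 73). The latest of these is minute 73, so camera build runs minute 73 to 73 + 55 = minute 128.
Rehearsal needs all of camera build (finishes minute 128); the lighting setup (finishes minute 73); set dressing (finishes minute 29, plus 10-minute gap → minute 39). That puts its earliest start at minute 128; it finishes at 128 + 50 = minute 178.

178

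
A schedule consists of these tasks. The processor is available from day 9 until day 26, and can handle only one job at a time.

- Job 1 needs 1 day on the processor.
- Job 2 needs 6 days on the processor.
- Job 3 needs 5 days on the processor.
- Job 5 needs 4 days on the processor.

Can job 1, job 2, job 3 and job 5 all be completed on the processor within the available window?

The processor window is 26 − 9 = 17 days.
Running back to back, the jobs need 1 + 6 + 5 + 4 = 16 days on the processor.
Since 16 ≤ 17, they fit within the window.

Yes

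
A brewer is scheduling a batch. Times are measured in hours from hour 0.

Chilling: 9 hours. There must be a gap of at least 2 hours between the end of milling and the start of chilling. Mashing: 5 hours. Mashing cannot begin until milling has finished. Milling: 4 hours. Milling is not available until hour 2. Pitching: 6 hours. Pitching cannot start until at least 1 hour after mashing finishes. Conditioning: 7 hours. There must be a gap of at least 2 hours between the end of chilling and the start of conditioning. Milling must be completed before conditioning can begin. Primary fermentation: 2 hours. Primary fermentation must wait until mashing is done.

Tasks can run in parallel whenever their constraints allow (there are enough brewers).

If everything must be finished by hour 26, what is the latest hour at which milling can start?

Nothing follows pitching; the deadline of hour 26 is its only limit. It must start by 26 − 6 = hour 20.
Primary fermentation must finish by hour 26; it takes 2 hours, so it must start by 26 − 2 = hour 24.
Mashing has several dependents: pitching (must start by hour 20, minus 1-hour gap → hour 19); primary fermentation (must start by hour 24). The earliest of those limits is hour 19, so mashing must start by 19 − 5 = hour 14.
To finish by hour 26, conditioning (duration 7) must start no later than hour 19.
Chilling must finish before conditioning (must start by hour 19, minus 2-hour gap → hour 17). With a 9-hour duration, chilling must start by 17 − 9 = hour 8.
For milling: mashing (must start by hour 14); chilling (must start by hour 8, minus 2-hour gap → hour 6); conditioning (must start by hour 19). The most restrictive is hour 6; with a 4-hour duration, milling must start by hour 2.

2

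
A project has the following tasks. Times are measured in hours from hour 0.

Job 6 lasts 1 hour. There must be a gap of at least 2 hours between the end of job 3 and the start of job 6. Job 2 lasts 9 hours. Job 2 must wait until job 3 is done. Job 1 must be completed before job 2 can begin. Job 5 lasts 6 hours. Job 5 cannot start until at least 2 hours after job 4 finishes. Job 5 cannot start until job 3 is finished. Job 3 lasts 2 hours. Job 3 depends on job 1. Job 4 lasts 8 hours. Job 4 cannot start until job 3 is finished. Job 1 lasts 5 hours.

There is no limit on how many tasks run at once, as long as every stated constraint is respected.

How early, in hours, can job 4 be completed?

15

Job 1 can start immediately at hour 0; it finishes at hour 5.
Job 3 cannot begin until job 1 (finishes hour 5). It runs from hour 5 to 5 + 2 = hour 7.
After job 3 (finishes hour 7), job 4 can start at hour 7 and finishes at hour 15.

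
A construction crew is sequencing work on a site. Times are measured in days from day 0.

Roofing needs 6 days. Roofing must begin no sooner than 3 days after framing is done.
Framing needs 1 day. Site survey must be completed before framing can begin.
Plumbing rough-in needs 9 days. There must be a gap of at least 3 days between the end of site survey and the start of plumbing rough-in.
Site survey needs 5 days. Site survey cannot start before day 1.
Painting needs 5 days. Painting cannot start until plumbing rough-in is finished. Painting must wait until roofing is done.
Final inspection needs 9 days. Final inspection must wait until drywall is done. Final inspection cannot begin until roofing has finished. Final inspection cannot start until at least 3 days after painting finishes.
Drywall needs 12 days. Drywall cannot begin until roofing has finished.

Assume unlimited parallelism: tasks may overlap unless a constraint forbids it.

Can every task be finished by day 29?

No

Site survey cannot begin until its own release at day 1. It runs from day 1 to 1 + 5 = day 6.
After site survey (finishes day 6, plus 3-day gap → day 9), plumbing rough-in can start at day 9 and finishes at day 18.
After site survey (finishes day 6), framing can start at day 6 and finishes at day 7.
Roofing cannot begin until framing (finishes day 7, plus 3-day gap → day 10). It runs from day 10 to 10 + 6 = day 16.
Painting cannot start until plumbing rough-in (finishes day 18); roofing (finishes day 16). The controlling bound is day 18, so painting finishes at 18 + 5 = day 23.
Drywall cannot begin until roofing (finishes day 16). It runs from day 16 to 16 + 12 = day 28.
For final inspection: drywall (finishes day 28); roofing (finishes day 16); painting (finishes day 23, plus 3-day gap → day 26). Taking the maximum gives a start of day 28, and it finishes at 28 + 9 = day 37.
The earliest everything can be done is day 37, which is after the deadline of 29, so it is not possible.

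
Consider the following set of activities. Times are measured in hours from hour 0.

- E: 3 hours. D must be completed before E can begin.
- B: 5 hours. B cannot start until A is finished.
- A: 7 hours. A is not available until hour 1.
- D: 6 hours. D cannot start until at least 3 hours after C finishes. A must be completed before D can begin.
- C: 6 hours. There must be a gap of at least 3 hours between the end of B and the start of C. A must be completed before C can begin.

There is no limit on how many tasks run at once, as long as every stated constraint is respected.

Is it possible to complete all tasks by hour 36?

A waits on its own release at hour 1, so it starts at hour 1 and finishes at 1 + 7 = hour 8.
After A (finishes hour 8), B can start at hour 8 and finishes at hour 13.
For C: B (finishes hour 13, plus 3-hour gap → hour 16); A (finishes hour 8). Taking the maximum gives a start of hour 16, and it finishes at 16 + 6 = hour 22.
For D: C (finishes hour 22, plus 3-hour gap → hour 25); A (finishes hour 8). Taking the maximum gives a start of hour 25, and it finishes at 25 + 6 = hour 31.
After D (finishes hour 31), E can start at hour 31 and finishes at hour 34.
Every task is finished by hour 34, which is no later than the deadline of 36, so the schedule is feasible.

Yes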